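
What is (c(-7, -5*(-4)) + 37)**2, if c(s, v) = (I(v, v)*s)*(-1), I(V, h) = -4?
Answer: 81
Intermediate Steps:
c(s, v) = 4*s (c(s, v) = -4*s*(-1) = 4*s)
(c(-7, -5*(-4)) + 37)**2 = (4*(-7) + 37)**2 = (-28 + 37)**2 = 9**2 = 81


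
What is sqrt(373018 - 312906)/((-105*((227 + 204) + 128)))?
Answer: -68*sqrt(13)/58695 ≈ -0.0041771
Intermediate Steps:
sqrt(373018 - 312906)/((-105*((227 + 204) + 128))) = sqrt(60112)/((-105*(431 + 128))) = (68*sqrt(13))/((-105*559)) = (68*sqrt(13))/(-58695) = (68*sqrt(13))*(-1/58695) = -68*sqrt(13)/58695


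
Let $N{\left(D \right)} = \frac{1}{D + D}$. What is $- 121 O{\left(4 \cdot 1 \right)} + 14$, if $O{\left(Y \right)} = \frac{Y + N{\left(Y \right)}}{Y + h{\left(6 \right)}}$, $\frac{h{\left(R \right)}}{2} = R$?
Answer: $- \frac{2201}{128} \approx -17.195$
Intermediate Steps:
$h{\left(R \right)} = 2 R$
$N{\left(D \right)} = \frac{1}{2 D}$
$O{\left(Y \right)} = \frac{Y + \frac{1}{2 Y}}{12 + Y}$ ($O{\left(Y \right)} = \frac{Y + \frac{1}{2 Y}}{Y + 2 \cdot 6} = \frac{Y + \frac{1}{2 Y}}{Y + 12} = \frac{Y + \frac{1}{2 Y}}{12 + Y}$)
$- 121 O{\left(4 \cdot 1 \right)} + 14 = - 121 \frac{\frac{1}{2} + \left(4 \cdot 1\right)^{2}}{4 \cdot 1 \left(12 + 4 \cdot 1\right)} + 14 = - 121 \frac{\frac{1}{2} + 4^{2}}{4 \left(12 + 4\right)} + 14 = - 121 \frac{\frac{1}{2} + 16}{4 \cdot 16} + 14 = - 121 \cdot \frac{1}{4} \cdot \frac{1}{16} \cdot \frac{33}{2} + 14 = \left(-121\right) \frac{33}{128} + 14 = - \frac{3993}{128} + 14 = - \frac{2201}{128}$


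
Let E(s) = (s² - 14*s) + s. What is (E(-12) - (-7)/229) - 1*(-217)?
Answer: 118400/229 ≈ 517.03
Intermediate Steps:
E(s) = s² - 13*s
(E(-12) - (-7)/229) - 1*(-217) = (-12*(-13 - 12) - (-7)/229) - 1*(-217) = (-12*(-25) - (-7)/229) + 217 = (300 - 1*(-7/229)) + 217 = (300 + 7/229) + 217 = 68707/229 + 217 = 118400/229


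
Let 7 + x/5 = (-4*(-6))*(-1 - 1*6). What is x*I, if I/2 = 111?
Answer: -194250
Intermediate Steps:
I = 222 (I = 2*111 = 222)
x = -875 (x = -35 + 5*((-4*(-6))*(-1 - 1*6)) = -35 + 5*(24*(-1 - 6)) = -35 + 5*(24*(-7)) = -35 + 5*(-168) = -35 - 840 = -875)
x*I = -875*222 = -194250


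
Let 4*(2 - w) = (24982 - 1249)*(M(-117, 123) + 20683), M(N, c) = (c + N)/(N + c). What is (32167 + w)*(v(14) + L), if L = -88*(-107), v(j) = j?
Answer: -1156977770820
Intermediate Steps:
L = 9416
M(N, c) = 1 (M(N, c) = (N + c)/(N + c) = 1)
w = -122723341 (w = 2 - (24982 - 1249)*(1 + 20683)/4 = 2 - 23733*20684/4 = 2 - ¼*490893372 = 2 - 122723343 = -122723341)
(32167 + w)*(v(14) + L) = (32167 - 122723341)*(14 + 9416) = -122691174*9430 = -1156977770820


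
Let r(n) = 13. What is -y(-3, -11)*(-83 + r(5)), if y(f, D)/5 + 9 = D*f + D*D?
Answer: 50750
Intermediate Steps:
y(f, D) = -45 + 5*D² + 5*D*f (y(f, D) = -45 + 5*(D*f + D*D) = -45 + 5*(D*f + D²) = -45 + 5*(D² + D*f) = -45 + (5*D² + 5*D*f) = -45 + 5*D² + 5*D*f)
-y(-3, -11)*(-83 + r(5)) = -(-45 + 5*(-11)² + 5*(-11)*(-3))*(-83 + 13) = -(-45 + 5*121 + 165)*(-70) = -(-45 + 605 + 165)*(-70) = -725*(-70) = -1*(-50750) = 50750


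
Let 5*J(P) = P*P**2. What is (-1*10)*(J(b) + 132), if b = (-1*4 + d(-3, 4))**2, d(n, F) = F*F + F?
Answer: -33555752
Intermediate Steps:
d(n, F) = F + F**2 (d(n, F) = F**2 + F = F + F**2)
b = 256 (b = (-1*4 + 4*(1 + 4))**2 = (-4 + 4*5)**2 = (-4 + 20)**2 = 16**2 = 256)
J(P) = P**3/5 (J(P) = (P*P**2)/5 = P**3/5)
(-1*10)*(J(b) + 132) = (-1*10)*((1/5)*256**3 + 132) = -10*((1/5)*16777216 + 132) = -10*(16777216/5 + 132) = -10*16777876/5 = -33555752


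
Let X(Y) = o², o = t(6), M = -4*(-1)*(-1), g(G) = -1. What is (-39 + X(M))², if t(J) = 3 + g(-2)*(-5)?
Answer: 625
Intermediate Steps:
M = -4 (M = 4*(-1) = -4)
t(J) = 8 (t(J) = 3 - 1*(-5) = 3 + 5 = 8)
o = 8
X(Y) = 64 (X(Y) = 8² = 64)
(-39 + X(M))² = (-39 + 64)² = 25² = 625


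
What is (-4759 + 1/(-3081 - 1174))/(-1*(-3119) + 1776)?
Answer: -20249546/20828225 ≈ -0.97222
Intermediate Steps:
(-4759 + 1/(-3081 - 1174))/(-1*(-3119) + 1776) = (-4759 + 1/(-4255))/(3119 + 1776) = (-4759 - 1/4255)/4895 = -20249546/4255*1/4895 = -20249546/20828225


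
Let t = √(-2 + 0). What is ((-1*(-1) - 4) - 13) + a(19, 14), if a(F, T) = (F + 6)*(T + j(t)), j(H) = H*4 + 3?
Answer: 409 + 100*I*√2 ≈ 409.0 + 141.42*I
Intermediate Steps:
t = I*√2 (t = √(-2) = I*√2 ≈ 1.4142*I)
j(H) = 3 + 4*H (j(H) = 4*H + 3 = 3 + 4*H)
a(F, T) = (6 + F)*(3 + T + 4*I*√2) (a(F, T) = (F + 6)*(T + (3 + 4*(I*√2))) = (6 + F)*(T + (3 + 4*I*√2)) = (6 + F)*(3 + T + 4*I*√2))
((-1*(-1) - 4) - 13) + a(19, 14) = ((-1*(-1) - 4) - 13) + (18 + 6*14 + 19*14 + 19*(3 + 4*I*√2) + 24*I*√2) = ((1 - 4) - 13) + (18 + 84 + 266 + (57 + 76*I*√2) + 24*I*√2) = (-3 - 13) + (425 + 100*I*√2) = -16 + (425 + 100*I*√2) = 409 + 100*I*√2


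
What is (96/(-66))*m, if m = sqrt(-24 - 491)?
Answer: -16*I*sqrt(515)/11 ≈ -33.009*I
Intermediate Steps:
m = I*sqrt(515) (m = sqrt(-515) = I*sqrt(515) ≈ 22.694*I)
(96/(-66))*m = (96/(-66))*(I*sqrt(515)) = (96*(-1/66))*(I*sqrt(515)) = -16*I*sqrt(515)/11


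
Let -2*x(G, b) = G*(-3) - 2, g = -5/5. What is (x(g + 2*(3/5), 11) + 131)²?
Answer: 1750329/100 ≈ 17503.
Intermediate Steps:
g = -1 (g = -5*⅕ = -1)
x(G, b) = 1 + 3*G/2 (x(G, b) = -(G*(-3) - 2)/2 = -(-3*G - 2)/2 = -(-2 - 3*G)/2 = 1 + 3*G/2)
(x(g + 2*(3/5), 11) + 131)² = ((1 + 3*(-1 + 2*(3/5))/2) + 131)² = ((1 + 3*(-1 + 2*(3*(⅕)))/2) + 131)² = ((1 + 3*(-1 + 2*(⅗))/2) + 131)² = ((1 + 3*(-1 + 6/5)/2) + 131)² = ((1 + (3/2)*(⅕)) + 131)² = ((1 + 3/10) + 131)² = (13/10 + 131)² = (1323/10)² = 1750329/100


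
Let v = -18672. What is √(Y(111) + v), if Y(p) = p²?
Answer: I*√6351 ≈ 79.693*I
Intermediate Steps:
√(Y(111) + v) = √(111² - 18672) = √(12321 - 18672) = √(-6351) = I*√6351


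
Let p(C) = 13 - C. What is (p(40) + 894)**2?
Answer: 751689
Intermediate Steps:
(p(40) + 894)**2 = ((13 - 1*40) + 894)**2 = ((13 - 40) + 894)**2 = (-27 + 894)**2 = 867**2 = 751689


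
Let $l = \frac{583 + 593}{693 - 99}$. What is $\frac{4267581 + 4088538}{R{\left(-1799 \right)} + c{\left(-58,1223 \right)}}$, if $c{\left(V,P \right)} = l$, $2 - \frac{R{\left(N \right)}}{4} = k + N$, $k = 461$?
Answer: $\frac{827255781}{530836} \approx 1558.4$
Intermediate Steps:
$R{\left(N \right)} = -1836 - 4 N$ ($R{\left(N \right)} = 8 - 4 \left(461 + N\right) = 8 - \left(1844 + 4 N\right) = -1836 - 4 N$)
$l = \frac{196}{99}$ ($l = \frac{1176}{594} = 1176 \cdot \frac{1}{594} = \frac{196}{99} \approx 1.9798$)
$c{\left(V,P \right)} = \frac{196}{99}$
$\frac{4267581 + 4088538}{R{\left(-1799 \right)} + c{\left(-58,1223 \right)}} = \frac{4267581 + 4088538}{\left(-1836 - -7196\right) + \frac{196}{99}} = \frac{8356119}{\left(-1836 + 7196\right) + \frac{196}{99}} = \frac{8356119}{5360 + \frac{196}{99}} = \frac{8356119}{\frac{530836}{99}} = 8356119 \cdot \frac{99}{530836} = \frac{827255781}{530836}$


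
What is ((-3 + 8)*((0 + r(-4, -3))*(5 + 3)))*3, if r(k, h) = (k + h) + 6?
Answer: -120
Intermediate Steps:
r(k, h) = 6 + h + k (r(k, h) = (h + k) + 6 = 6 + h + k)
((-3 + 8)*((0 + r(-4, -3))*(5 + 3)))*3 = ((-3 + 8)*((0 + (6 - 3 - 4))*(5 + 3)))*3 = (5*((0 - 1)*8))*3 = (5*(-1*8))*3 = (5*(-8))*3 = -40*3 = -120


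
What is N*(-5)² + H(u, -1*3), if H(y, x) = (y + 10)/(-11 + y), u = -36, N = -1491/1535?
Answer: -342403/14429 ≈ -23.730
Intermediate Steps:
N = -1491/1535 (N = -1491*1/1535 = -1491/1535 ≈ -0.97134)
H(y, x) = (10 + y)/(-11 + y)
N*(-5)² + H(u, -1*3) = -1491/1535*(-5)² + (10 - 36)/(-11 - 36) = -1491/1535*25 - 26/(-47) = -7455/307 - 1/47*(-26) = -7455/307 + 26/47 = -342403/14429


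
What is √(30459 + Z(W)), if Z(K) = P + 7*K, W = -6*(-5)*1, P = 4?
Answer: √30673 ≈ 175.14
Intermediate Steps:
W = 30 (W = 30*1 = 30)
Z(K) = 4 + 7*K
√(30459 + Z(W)) = √(30459 + (4 + 7*30)) = √(30459 + (4 + 210)) = √(30459 + 214) = √30673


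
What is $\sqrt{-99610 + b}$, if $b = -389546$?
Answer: $2 i \sqrt{122289} \approx 699.4 i$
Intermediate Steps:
$\sqrt{-99610 + b} = \sqrt{-99610 - 389546} = \sqrt{-489156} = 2 i \sqrt{122289}$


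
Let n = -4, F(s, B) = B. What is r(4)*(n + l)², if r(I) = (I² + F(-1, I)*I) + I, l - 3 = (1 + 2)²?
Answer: 2304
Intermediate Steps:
l = 12 (l = 3 + (1 + 2)² = 3 + 3² = 3 + 9 = 12)
r(I) = I + 2*I² (r(I) = (I² + I*I) + I = (I² + I²) + I = 2*I² + I = I + 2*I²)
r(4)*(n + l)² = (4*(1 + 2*4))*(-4 + 12)² = (4*(1 + 8))*8² = (4*9)*64 = 36*64 = 2304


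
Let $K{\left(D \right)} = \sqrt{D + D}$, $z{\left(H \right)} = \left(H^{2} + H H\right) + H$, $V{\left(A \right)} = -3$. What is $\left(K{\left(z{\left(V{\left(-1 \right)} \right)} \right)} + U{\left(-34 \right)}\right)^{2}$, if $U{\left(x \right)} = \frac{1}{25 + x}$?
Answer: $\frac{2431}{81} - \frac{2 \sqrt{30}}{9} \approx 28.795$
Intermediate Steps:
$z{\left(H \right)} = H + 2 H^{2}$ ($z{\left(H \right)} = \left(H^{2} + H^{2}\right) + H = 2 H^{2} + H = H + 2 H^{2}$)
$K{\left(D \right)} = \sqrt{2} \sqrt{D}$ ($K{\left(D \right)} = \sqrt{2 D} = \sqrt{2} \sqrt{D}$)
$\left(K{\left(z{\left(V{\left(-1 \right)} \right)} \right)} + U{\left(-34 \right)}\right)^{2} = \left(\sqrt{2} \sqrt{- 3 \left(1 + 2 \left(-3\right)\right)} + \frac{1}{25 - 34}\right)^{2} = \left(\sqrt{2} \sqrt{- 3 \left(1 - 6\right)} + \frac{1}{-9}\right)^{2} = \left(\sqrt{2} \sqrt{\left(-3\right) \left(-5\right)} - \frac{1}{9}\right)^{2} = \left(\sqrt{2} \sqrt{15} - \frac{1}{9}\right)^{2} = \left(\sqrt{30} - \frac{1}{9}\right)^{2} = \left(- \frac{1}{9} + \sqrt{30}\right)^{2}$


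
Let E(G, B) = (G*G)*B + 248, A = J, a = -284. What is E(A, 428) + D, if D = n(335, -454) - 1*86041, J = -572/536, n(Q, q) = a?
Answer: -384211610/4489 ≈ -85590.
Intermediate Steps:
n(Q, q) = -284
J = -143/134 (J = -572*1/536 = -143/134 ≈ -1.0672)
A = -143/134 ≈ -1.0672
D = -86325 (D = -284 - 1*86041 = -284 - 86041 = -86325)
E(G, B) = 248 + B*G² (E(G, B) = G²*B + 248 = B*G² + 248 = 248 + B*G²)
E(A, 428) + D = (248 + 428*(-143/134)²) - 86325 = (248 + 428*(20449/17956)) - 86325 = (248 + 2188043/4489) - 86325 = 3301315/4489 - 86325 = -384211610/4489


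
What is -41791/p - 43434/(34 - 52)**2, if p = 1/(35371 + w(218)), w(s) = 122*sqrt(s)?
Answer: -26607412711/18 - 5098502*sqrt(218) ≈ -1.5535e+9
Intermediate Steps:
p = 1/(35371 + 122*sqrt(218)) ≈ 2.6902e-5
-41791/p - 43434/(34 - 52)**2 = -41791/(35371/1247862929 - 122*sqrt(218)/1247862929) - 43434/(34 - 52)**2 = -41791/(35371/1247862929 - 122*sqrt(218)/1247862929) - 43434/((-18)**2) = -41791/(35371/1247862929 - 122*sqrt(218)/1247862929) - 43434/324 = -41791/(35371/1247862929 - 122*sqrt(218)/1247862929) - 43434*1/324 = -41791/(35371/1247862929 - 122*sqrt(218)/1247862929) - 2413/18 = -2413/18 - 41791/(35371/1247862929 - 122*sqrt(218)/1247862929)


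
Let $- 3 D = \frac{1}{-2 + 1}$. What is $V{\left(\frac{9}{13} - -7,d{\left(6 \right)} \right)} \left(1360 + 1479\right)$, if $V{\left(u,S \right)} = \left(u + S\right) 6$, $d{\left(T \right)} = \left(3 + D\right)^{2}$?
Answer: $\frac{12491600}{39} \approx 3.203 \cdot 10^{5}$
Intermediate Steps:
$D = \frac{1}{3}$ ($D = - \frac{1}{3 \left(-2 + 1\right)} = - \frac{1}{3 \left(-1\right)} = \left(- \frac{1}{3}\right) \left(-1\right) = \frac{1}{3} \approx 0.33333$)
$d{\left(T \right)} = \frac{100}{9}$ ($d{\left(T \right)} = \left(3 + \frac{1}{3}\right)^{2} = \left(\frac{10}{3}\right)^{2} = \frac{100}{9}$)
$V{\left(u,S \right)} = 6 S + 6 u$ ($V{\left(u,S \right)} = \left(S + u\right) 6 = 6 S + 6 u$)
$V{\left(\frac{9}{13} - -7,d{\left(6 \right)} \right)} \left(1360 + 1479\right) = \left(6 \cdot \frac{100}{9} + 6 \left(\frac{9}{13} - -7\right)\right) \left(1360 + 1479\right) = \left(\frac{200}{3} + 6 \left(9 \cdot \frac{1}{13} + 7\right)\right) 2839 = \left(\frac{200}{3} + 6 \left(\frac{9}{13} + 7\right)\right) 2839 = \left(\frac{200}{3} + 6 \cdot \frac{100}{13}\right) 2839 = \left(\frac{200}{3} + \frac{600}{13}\right) 2839 = \frac{4400}{39} \cdot 2839 = \frac{12491600}{39}$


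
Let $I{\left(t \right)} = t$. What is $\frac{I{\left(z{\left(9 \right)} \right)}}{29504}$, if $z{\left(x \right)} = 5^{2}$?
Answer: $\frac{25}{29504} \approx 0.00084734$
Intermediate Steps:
$z{\left(x \right)} = 25$
$\frac{I{\left(z{\left(9 \right)} \right)}}{29504} = \frac{25}{29504}$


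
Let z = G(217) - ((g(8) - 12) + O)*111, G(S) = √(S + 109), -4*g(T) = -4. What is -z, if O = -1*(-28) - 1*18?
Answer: -111 - √326 ≈ -129.06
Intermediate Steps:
g(T) = 1 (g(T) = -¼*(-4) = 1)
O = 10 (O = 28 - 18 = 10)
G(S) = √(109 + S)
z = 111 + √326 (z = √(109 + 217) - ((1 - 12) + 10)*111 = √326 - (-11 + 10)*111 = √326 - (-1)*111 = √326 - 1*(-111) = √326 + 111 = 111 + √326 ≈ 129.06)
-z = -(111 + √326) = -111 - √326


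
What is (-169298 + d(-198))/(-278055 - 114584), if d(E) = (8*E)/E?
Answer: 169290/392639 ≈ 0.43116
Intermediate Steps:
d(E) = 8
(-169298 + d(-198))/(-278055 - 114584) = (-169298 + 8)/(-278055 - 114584) = -169290/(-392639) = -169290*(-1/392639) = 169290/392639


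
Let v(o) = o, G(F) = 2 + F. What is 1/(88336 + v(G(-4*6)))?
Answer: 1/88314 ≈ 1.1323e-5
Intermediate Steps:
1/(88336 + v(G(-4*6))) = 1/(88336 + (2 - 4*6)) = 1/(88336 + (2 - 24)) = 1/(88336 - 22) = 1/88314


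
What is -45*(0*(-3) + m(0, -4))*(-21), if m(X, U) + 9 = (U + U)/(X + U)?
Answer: -6615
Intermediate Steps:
m(X, U) = -9 + 2*U/(U + X) (m(X, U) = -9 + (U + U)/(X + U) = -9 + (2*U)/(U + X) = -9 + 2*U/(U + X))
-45*(0*(-3) + m(0, -4))*(-21) = -45*(0*(-3) + (-9*0 - 7*(-4))/(-4 + 0))*(-21) = -45*(0 + (0 + 28)/(-4))*(-21) = -45*(0 - ¼*28)*(-21) = -45*(0 - 7)*(-21) = -45*(-7)*(-21) = 315*(-21) = -6615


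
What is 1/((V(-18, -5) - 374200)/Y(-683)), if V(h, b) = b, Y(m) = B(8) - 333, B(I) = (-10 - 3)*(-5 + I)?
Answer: 124/124735 ≈ 0.00099411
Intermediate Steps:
B(I) = 65 - 13*I (B(I) = -13*(-5 + I) = 65 - 13*I)
Y(m) = -372 (Y(m) = (65 - 13*8) - 333 = (65 - 104) - 333 = -39 - 333 = -372)
1/((V(-18, -5) - 374200)/Y(-683)) = 1/((-5 - 374200)/(-372)) = 1/(-374205*(-1/372)) = 1/(124735/124) = 124/124735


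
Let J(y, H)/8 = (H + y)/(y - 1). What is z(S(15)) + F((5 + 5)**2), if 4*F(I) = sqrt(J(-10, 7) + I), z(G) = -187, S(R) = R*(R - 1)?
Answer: -187 + sqrt(3091)/22 ≈ -184.47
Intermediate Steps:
J(y, H) = 8*(H + y)/(-1 + y) (J(y, H) = 8*((H + y)/(y - 1)) = 8*((H + y)/(-1 + y)) = 8*(H + y)/(-1 + y))
S(R) = R*(-1 + R)
F(I) = sqrt(24/11 + I)/4 (F(I) = sqrt(8*(7 - 10)/(-1 - 10) + I)/4 = sqrt(8*(-3)/(-11) + I)/4 = sqrt(8*(-1/11)*(-3) + I)/4 = sqrt(24/11 + I)/4)
z(S(15)) + F((5 + 5)**2) = -187 + sqrt(264 + 121*(5 + 5)**2)/44 = -187 + sqrt(264 + 121*10**2)/44 = -187 + sqrt(264 + 121*100)/44 = -187 + sqrt(264 + 12100)/44 = -187 + sqrt(12364)/44 = -187 + (2*sqrt(3091))/44 = -187 + sqrt(3091)/22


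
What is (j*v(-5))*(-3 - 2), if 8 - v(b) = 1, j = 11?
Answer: -385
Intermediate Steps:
v(b) = 7 (v(b) = 8 - 1*1 = 8 - 1 = 7)
(j*v(-5))*(-3 - 2) = (11*7)*(-3 - 2) = 77*(-5) = -385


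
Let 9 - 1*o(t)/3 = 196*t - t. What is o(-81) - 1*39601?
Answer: 7811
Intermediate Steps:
o(t) = 27 - 585*t (o(t) = 27 - 3*(196*t - t) = 27 - 585*t)
o(-81) - 1*39601 = (27 - 585*(-81)) - 1*39601 = (27 + 47385) - 39601 = 47412 - 39601 = 7811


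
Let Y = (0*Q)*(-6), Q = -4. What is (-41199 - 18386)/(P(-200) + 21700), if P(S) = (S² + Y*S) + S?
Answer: -11917/12300 ≈ -0.96886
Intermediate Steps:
Y = 0 (Y = (0*(-4))*(-6) = 0*(-6) = 0)
P(S) = S + S² (P(S) = (S² + 0*S) + S = (S² + 0) + S = S² + S = S + S²)
(-41199 - 18386)/(P(-200) + 21700) = (-41199 - 18386)/(-200*(1 - 200) + 21700) = -59585/(-200*(-199) + 21700) = -59585/(39800 + 21700) = -59585/61500 = -59585*1/61500 = -11917/12300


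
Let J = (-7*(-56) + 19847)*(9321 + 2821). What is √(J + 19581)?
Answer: √245761519 ≈ 15677.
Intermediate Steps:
J = 245741938 (J = (392 + 19847)*12142 = 20239*12142 = 245741938)
√(J + 19581) = √(245741938 + 19581) = √245761519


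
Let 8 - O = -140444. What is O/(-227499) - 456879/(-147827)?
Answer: 83176917817/33630494673 ≈ 2.4733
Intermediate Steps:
O = 140452 (O = 8 - 1*(-140444) = 8 + 140444 = 140452)
O/(-227499) - 456879/(-147827) = 140452/(-227499) - 456879/(-147827) = 140452*(-1/227499) - 456879*(-1/147827) = -140452/227499 + 456879/147827 = 83176917817/33630494673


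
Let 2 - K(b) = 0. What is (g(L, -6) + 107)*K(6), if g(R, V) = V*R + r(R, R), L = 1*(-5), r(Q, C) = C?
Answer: 264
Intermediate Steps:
K(b) = 2 (K(b) = 2 - 1*0 = 2 + 0 = 2)
L = -5
g(R, V) = R + R*V (g(R, V) = V*R + R = R*V + R = R + R*V)
(g(L, -6) + 107)*K(6) = (-5*(1 - 6) + 107)*2 = (-5*(-5) + 107)*2 = (25 + 107)*2 = 132*2 = 264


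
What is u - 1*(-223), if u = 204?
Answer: 427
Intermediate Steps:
u - 1*(-223) = 204 - 1*(-223) = 204 + 223 = 427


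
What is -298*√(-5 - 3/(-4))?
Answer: -149*I*√17 ≈ -614.34*I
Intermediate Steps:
-298*√(-5 - 3/(-4)) = -298*√(-5 - 3*(-¼)) = -298*√(-5 + ¾) = -149*I*√17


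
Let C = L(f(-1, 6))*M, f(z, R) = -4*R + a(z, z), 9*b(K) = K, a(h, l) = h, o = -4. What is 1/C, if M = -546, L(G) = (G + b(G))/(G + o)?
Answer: -87/45500 ≈ -0.0019121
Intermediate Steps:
b(K) = K/9
f(z, R) = z - 4*R (f(z, R) = -4*R + z = z - 4*R)
L(G) = 10*G/(9*(-4 + G)) (L(G) = (G + G/9)/(G - 4) = (10*G/9)/(-4 + G) = 10*G/(9*(-4 + G)))
C = -45500/87 (C = (10*(-1 - 4*6)/(9*(-4 + (-1 - 4*6))))*(-546) = (10*(-1 - 24)/(9*(-4 + (-1 - 24))))*(-546) = ((10/9)*(-25)/(-4 - 25))*(-546) = ((10/9)*(-25)/(-29))*(-546) = ((10/9)*(-25)*(-1/29))*(-546) = (250/261)*(-546) = -45500/87 ≈ -522.99)
1/C = 1/(-45500/87) = -87/45500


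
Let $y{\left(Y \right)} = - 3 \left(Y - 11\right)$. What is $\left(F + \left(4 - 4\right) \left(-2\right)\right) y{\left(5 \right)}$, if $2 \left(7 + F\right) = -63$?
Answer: $-693$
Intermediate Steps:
$y{\left(Y \right)} = 33 - 3 Y$ ($y{\left(Y \right)} = - 3 \left(-11 + Y\right) = 33 - 3 Y$)
$F = - \frac{77}{2}$ ($F = -7 + \frac{1}{2} \left(-63\right) = -7 - \frac{63}{2} = - \frac{77}{2} \approx -38.5$)
$\left(F + \left(4 - 4\right) \left(-2\right)\right) y{\left(5 \right)} = \left(- \frac{77}{2} + \left(4 - 4\right) \left(-2\right)\right) \left(33 - 15\right) = \left(- \frac{77}{2} + 0 \left(-2\right)\right) \left(33 - 15\right) = \left(- \frac{77}{2} + 0\right) 18 = \left(- \frac{77}{2}\right) 18 = -693$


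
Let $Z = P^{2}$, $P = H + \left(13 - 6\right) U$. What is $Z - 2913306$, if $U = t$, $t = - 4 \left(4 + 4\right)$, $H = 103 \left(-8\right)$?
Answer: $-1815002$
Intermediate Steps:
$H = -824$
$t = -32$ ($t = \left(-4\right) 8 = -32$)
$U = -32$
$P = -1048$ ($P = -824 + \left(13 - 6\right) \left(-32\right) = -824 + 7 \left(-32\right) = -824 - 224 = -1048$)
$Z = 1098304$ ($Z = \left(-1048\right)^{2} = 1098304$)
$Z - 2913306 = 1098304 - 2913306 = -1815002$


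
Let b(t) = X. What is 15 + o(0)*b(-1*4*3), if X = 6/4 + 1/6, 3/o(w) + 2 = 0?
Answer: 25/2 ≈ 12.500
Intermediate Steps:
o(w) = -3/2 (o(w) = 3/(-2 + 0) = 3/(-2) = 3*(-1/2) = -3/2)
X = 5/3 (X = 6*(1/4) + 1*(1/6) = 3/2 + 1/6 = 5/3 ≈ 1.6667)
b(t) = 5/3
15 + o(0)*b(-1*4*3) = 15 - 3/2*5/3 = 15 - 5/2 = 25/2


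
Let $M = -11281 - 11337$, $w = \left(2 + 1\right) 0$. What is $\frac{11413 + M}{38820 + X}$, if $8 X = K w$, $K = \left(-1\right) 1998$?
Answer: $- \frac{747}{2588} \approx -0.28864$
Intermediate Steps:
$w = 0$ ($w = 3 \cdot 0 = 0$)
$K = -1998$
$X = 0$ ($X = \frac{\left(-1998\right) 0}{8} = \frac{1}{8} \cdot 0 = 0$)
$M = -22618$
$\frac{11413 + M}{38820 + X} = \frac{11413 - 22618}{38820 + 0} = - \frac{11205}{38820} = \left(-11205\right) \frac{1}{38820} = - \frac{747}{2588}$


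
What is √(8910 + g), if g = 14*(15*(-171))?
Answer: 30*I*√30 ≈ 164.32*I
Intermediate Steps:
g = -35910 (g = 14*(-2565) = -35910)
√(8910 + g) = √(8910 - 35910) = √(-27000) = 30*I*√30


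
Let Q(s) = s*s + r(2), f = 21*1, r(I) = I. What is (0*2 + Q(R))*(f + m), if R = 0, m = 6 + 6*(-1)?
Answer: 42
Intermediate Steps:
m = 0 (m = 6 - 6 = 0)
f = 21
Q(s) = 2 + s² (Q(s) = s*s + 2 = s² + 2 = 2 + s²)
(0*2 + Q(R))*(f + m) = (0*2 + (2 + 0²))*(21 + 0) = (0 + (2 + 0))*21 = (0 + 2)*21 = 2*21 = 42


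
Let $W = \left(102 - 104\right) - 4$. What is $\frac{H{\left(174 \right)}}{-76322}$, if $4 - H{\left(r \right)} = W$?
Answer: $- \frac{5}{38161} \approx -0.00013102$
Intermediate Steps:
$W = -6$ ($W = -2 - 4 = -6$)
$H{\left(r \right)} = 10$ ($H{\left(r \right)} = 4 - -6 = 4 + 6 = 10$)
$\frac{H{\left(174 \right)}}{-76322} = \frac{10}{-76322} = 10 \left(- \frac{1}{76322}\right) = - \frac{5}{38161}$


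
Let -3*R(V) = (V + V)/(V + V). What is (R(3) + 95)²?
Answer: 80656/9 ≈ 8961.8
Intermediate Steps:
R(V) = -⅓ (R(V) = -(V + V)/(3*(V + V)) = -2*V/(3*(2*V)) = -2*V*1/(2*V)/3 = -⅓*1 = -⅓)
(R(3) + 95)² = (-⅓ + 95)² = (284/3)² = 80656/9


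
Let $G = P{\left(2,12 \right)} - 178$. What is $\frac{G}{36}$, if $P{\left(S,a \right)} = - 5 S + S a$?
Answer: $- \frac{41}{9} \approx -4.5556$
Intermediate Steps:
$G = -164$ ($G = 2 \left(-5 + 12\right) - 178 = 2 \cdot 7 - 178 = 14 - 178 = -164$)
$\frac{G}{36} = - \frac{164}{36} = \left(-164\right) \frac{1}{36} = - \frac{41}{9}$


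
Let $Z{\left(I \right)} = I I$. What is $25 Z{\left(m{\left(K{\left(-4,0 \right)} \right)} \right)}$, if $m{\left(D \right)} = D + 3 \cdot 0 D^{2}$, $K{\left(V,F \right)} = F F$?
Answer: $0$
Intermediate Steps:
$K{\left(V,F \right)} = F^{2}$
$m{\left(D \right)} = D$ ($m{\left(D \right)} = D + 3 \cdot 0 = D + 0 = D$)
$Z{\left(I \right)} = I^{2}$
$25 Z{\left(m{\left(K{\left(-4,0 \right)} \right)} \right)} = 25 \left(0^{2}\right)^{2} = 25 \cdot 0^{2} = 25 \cdot 0 = 0$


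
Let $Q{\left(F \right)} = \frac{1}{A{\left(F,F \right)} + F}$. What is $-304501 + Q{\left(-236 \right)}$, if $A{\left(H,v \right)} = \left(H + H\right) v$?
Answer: $- \frac{33847113155}{111156} \approx -3.045 \cdot 10^{5}$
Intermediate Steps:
$A{\left(H,v \right)} = 2 H v$
$Q{\left(F \right)} = \frac{1}{F + 2 F^{2}}$ ($Q{\left(F \right)} = \frac{1}{2 F F + F} = \frac{1}{2 F^{2} + F} = \frac{1}{F + 2 F^{2}}$)
$-304501 + Q{\left(-236 \right)} = -304501 + \frac{1}{\left(-236\right) \left(1 + 2 \left(-236\right)\right)} = -304501 - \frac{1}{236 \left(1 - 472\right)} = -304501 - \frac{1}{236 \left(-471\right)} = -304501 - - \frac{1}{111156} = -304501 + \frac{1}{111156} = - \frac{33847113155}{111156}$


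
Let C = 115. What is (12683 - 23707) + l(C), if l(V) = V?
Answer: -10909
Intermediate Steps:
(12683 - 23707) + l(C) = (12683 - 23707) + 115 = -11024 + 115 = -10909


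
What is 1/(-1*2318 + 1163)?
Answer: -1/1155 ≈ -0.00086580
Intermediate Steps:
1/(-1*2318 + 1163) = 1/(-2318 + 1163) = 1/(-1155) = -1/1155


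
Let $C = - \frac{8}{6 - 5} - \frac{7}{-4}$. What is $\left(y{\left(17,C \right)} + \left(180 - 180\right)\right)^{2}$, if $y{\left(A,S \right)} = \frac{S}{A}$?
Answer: $\frac{625}{4624} \approx 0.13516$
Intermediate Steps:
$C = - \frac{25}{4}$ ($C = - \frac{8}{6 - 5} - - \frac{7}{4} = - \frac{8}{1} + \frac{7}{4} = \left(-8\right) 1 + \frac{7}{4} = -8 + \frac{7}{4} = - \frac{25}{4} \approx -6.25$)
$\left(y{\left(17,C \right)} + \left(180 - 180\right)\right)^{2} = \left(- \frac{25}{4 \cdot 17} + \left(180 - 180\right)\right)^{2} = \left(\left(- \frac{25}{4}\right) \frac{1}{17} + 0\right)^{2} = \left(- \frac{25}{68} + 0\right)^{2} = \left(- \frac{25}{68}\right)^{2} = \frac{625}{4624}$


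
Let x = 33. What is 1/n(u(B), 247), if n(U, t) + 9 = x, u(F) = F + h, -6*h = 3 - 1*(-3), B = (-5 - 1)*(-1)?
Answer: 1/24 ≈ 0.041667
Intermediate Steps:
B = 6 (B = -6*(-1) = 6)
h = -1 (h = -(3 - 1*(-3))/6 = -(3 + 3)/6 = -1/6*6 = -1)
u(F) = -1 + F (u(F) = F - 1 = -1 + F)
n(U, t) = 24 (n(U, t) = -9 + 33 = 24)
1/n(u(B), 247) = 1/24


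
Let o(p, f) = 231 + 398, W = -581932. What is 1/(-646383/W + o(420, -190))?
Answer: 581932/366681611 ≈ 0.0015870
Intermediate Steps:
o(p, f) = 629
1/(-646383/W + o(420, -190)) = 1/(-646383/(-581932) + 629) = 1/(-646383*(-1/581932) + 629) = 1/(646383/581932 + 629) = 1/(366681611/581932) = 581932/366681611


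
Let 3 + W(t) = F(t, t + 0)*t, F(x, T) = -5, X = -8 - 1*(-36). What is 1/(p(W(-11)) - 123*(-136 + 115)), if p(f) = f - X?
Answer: 1/2607 ≈ 0.00038358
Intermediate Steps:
X = 28 (X = -8 + 36 = 28)
W(t) = -3 - 5*t
p(f) = -28 + f (p(f) = f - 1*28 = f - 28 = -28 + f)
1/(p(W(-11)) - 123*(-136 + 115)) = 1/((-28 + (-3 - 5*(-11))) - 123*(-136 + 115)) = 1/((-28 + (-3 + 55)) - 123*(-21)) = 1/((-28 + 52) + 2583) = 1/(24 + 2583) = 1/2607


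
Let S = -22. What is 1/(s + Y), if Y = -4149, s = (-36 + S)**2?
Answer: -1/785 ≈ -0.0012739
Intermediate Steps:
s = 3364 (s = (-36 - 22)**2 = (-58)**2 = 3364)
1/(s + Y) = 1/(3364 - 4149) = 1/(-785) = -1/785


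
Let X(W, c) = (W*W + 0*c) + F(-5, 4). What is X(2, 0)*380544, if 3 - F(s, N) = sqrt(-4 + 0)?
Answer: 2663808 - 761088*I ≈ 2.6638e+6 - 7.6109e+5*I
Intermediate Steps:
F(s, N) = 3 - 2*I (F(s, N) = 3 - sqrt(-4 + 0) = 3 - sqrt(-4) = 3 - 2*I)
X(W, c) = 3 + W**2 - 2*I (X(W, c) = (W*W + 0*c) + (3 - 2*I) = (W**2 + 0) + (3 - 2*I) = W**2 + (3 - 2*I) = 3 + W**2 - 2*I)
X(2, 0)*380544 = (3 + 2**2 - 2*I)*380544 = (3 + 4 - 2*I)*380544 = (7 - 2*I)*380544 = 2663808 - 761088*I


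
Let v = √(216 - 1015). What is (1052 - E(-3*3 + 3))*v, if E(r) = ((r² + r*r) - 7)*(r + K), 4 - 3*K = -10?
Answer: 3416*I*√799/3 ≈ 32186.0*I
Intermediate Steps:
K = 14/3 (K = 4/3 - ⅓*(-10) = 4/3 + 10/3 = 14/3 ≈ 4.6667)
E(r) = (-7 + 2*r²)*(14/3 + r) (E(r) = ((r² + r*r) - 7)*(r + 14/3) = ((r² + r²) - 7)*(14/3 + r) = (2*r² - 7)*(14/3 + r) = (-7 + 2*r²)*(14/3 + r))
v = I*√799 (v = √(-799) = I*√799 ≈ 28.267*I)
(1052 - E(-3*3 + 3))*v = (1052 - (-98/3 - 7*(-3*3 + 3) + 2*(-3*3 + 3)³ + 28*(-3*3 + 3)²/3))*(I*√799) = (1052 - (-98/3 - 7*(-9 + 3) + 2*(-9 + 3)³ + 28*(-9 + 3)²/3))*(I*√799) = (1052 - (-98/3 - 7*(-6) + 2*(-6)³ + (28/3)*(-6)²))*(I*√799) = (1052 - (-98/3 + 42 + 2*(-216) + (28/3)*36))*(I*√799) = (1052 - (-98/3 + 42 - 432 + 336))*(I*√799) = (1052 - 1*(-260/3))*(I*√799) = (1052 + 260/3)*(I*√799) = 3416*(I*√799)/3 = 3416*I*√799/3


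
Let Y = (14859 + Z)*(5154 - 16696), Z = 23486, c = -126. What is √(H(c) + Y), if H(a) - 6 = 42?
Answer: I*√442577942 ≈ 21038.0*I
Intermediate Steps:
H(a) = 48 (H(a) = 6 + 42 = 48)
Y = -442577990 (Y = (14859 + 23486)*(5154 - 16696) = 38345*(-11542) = -442577990)
√(H(c) + Y) = √(48 - 442577990) = √(-442577942) = I*√442577942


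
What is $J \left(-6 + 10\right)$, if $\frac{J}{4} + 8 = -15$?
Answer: $-368$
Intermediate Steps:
$J = -92$ ($J = -32 + 4 \left(-15\right) = -32 - 60 = -92$)
$J \left(-6 + 10\right) = - 92 \left(-6 + 10\right) = \left(-92\right) 4 = -368$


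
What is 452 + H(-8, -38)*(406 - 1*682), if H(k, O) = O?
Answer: 10940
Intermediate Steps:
452 + H(-8, -38)*(406 - 1*682) = 452 - 38*(406 - 1*682) = 452 - 38*(406 - 682) = 452 - 38*(-276) = 452 + 10488 = 10940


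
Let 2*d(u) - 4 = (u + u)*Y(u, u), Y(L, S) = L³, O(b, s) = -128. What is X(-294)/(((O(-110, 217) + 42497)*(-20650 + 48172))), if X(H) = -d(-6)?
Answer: -59/53003619 ≈ -1.1131e-6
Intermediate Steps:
d(u) = 2 + u⁴ (d(u) = 2 + ((u + u)*u³)/2 = 2 + ((2*u)*u³)/2 = 2 + (2*u⁴)/2 = 2 + u⁴)
X(H) = -1298 (X(H) = -(2 + (-6)⁴) = -(2 + 1296) = -1*1298 = -1298)
X(-294)/(((O(-110, 217) + 42497)*(-20650 + 48172))) = -1298*1/((-20650 + 48172)*(-128 + 42497)) = -1298/(42369*27522) = -1298/1166079618 = -1298*1/1166079618 = -59/53003619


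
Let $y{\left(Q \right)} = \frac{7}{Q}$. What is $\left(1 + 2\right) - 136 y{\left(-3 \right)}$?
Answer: $\frac{961}{3} \approx 320.33$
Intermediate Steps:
$\left(1 + 2\right) - 136 y{\left(-3 \right)} = \left(1 + 2\right) - 136 \frac{7}{-3} = 3 - 136 \cdot 7 \left(- \frac{1}{3}\right) = 3 - - \frac{952}{3} = 3 + \frac{952}{3} = \frac{961}{3}$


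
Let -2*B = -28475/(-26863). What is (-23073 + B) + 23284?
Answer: 11307711/53726 ≈ 210.47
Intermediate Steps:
B = -28475/53726 (B = -(-28475)/(2*(-26863)) = -(-28475)*(-1)/(2*26863) = -½*28475/26863 = -28475/53726 ≈ -0.53000)
(-23073 + B) + 23284 = (-23073 - 28475/53726) + 23284 = -1239648473/53726 + 23284 = 11307711/53726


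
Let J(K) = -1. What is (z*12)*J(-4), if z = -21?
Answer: 252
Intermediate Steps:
(z*12)*J(-4) = -21*12*(-1) = -252*(-1) = 252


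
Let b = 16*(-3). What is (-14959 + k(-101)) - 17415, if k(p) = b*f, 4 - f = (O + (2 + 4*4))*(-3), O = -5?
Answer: -34438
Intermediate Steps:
b = -48
f = 43 (f = 4 - (-5 + (2 + 4*4))*(-3) = 4 - (-5 + (2 + 16))*(-3) = 4 - (-5 + 18)*(-3) = 4 - 13*(-3) = 4 - 1*(-39) = 4 + 39 = 43)
k(p) = -2064 (k(p) = -48*43 = -2064)
(-14959 + k(-101)) - 17415 = (-14959 - 2064) - 17415 = -17023 - 17415 = -34438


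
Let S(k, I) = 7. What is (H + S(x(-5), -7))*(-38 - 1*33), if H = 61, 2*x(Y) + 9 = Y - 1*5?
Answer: -4828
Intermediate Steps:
x(Y) = -7 + Y/2 (x(Y) = -9/2 + (Y - 1*5)/2 = -9/2 + (Y - 5)/2 = -9/2 + (-5 + Y)/2 = -9/2 + (-5/2 + Y/2) = -7 + Y/2)
(H + S(x(-5), -7))*(-38 - 1*33) = (61 + 7)*(-38 - 1*33) = 68*(-38 - 33) = 68*(-71) = -4828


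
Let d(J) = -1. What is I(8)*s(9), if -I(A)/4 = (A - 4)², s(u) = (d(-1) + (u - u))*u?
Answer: 576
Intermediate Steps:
s(u) = -u (s(u) = (-1 + (u - u))*u = (-1 + 0)*u = -u)
I(A) = -4*(-4 + A)² (I(A) = -4*(A - 4)² = -4*(-4 + A)²)
I(8)*s(9) = (-4*(-4 + 8)²)*(-1*9) = -4*4²*(-9) = -4*16*(-9) = -64*(-9) = 576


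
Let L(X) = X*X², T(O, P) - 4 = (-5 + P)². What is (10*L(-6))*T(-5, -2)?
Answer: -114480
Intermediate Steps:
T(O, P) = 4 + (-5 + P)²
L(X) = X³
(10*L(-6))*T(-5, -2) = (10*(-6)³)*(4 + (-5 - 2)²) = (10*(-216))*(4 + (-7)²) = -2160*(4 + 49) = -2160*53 = -114480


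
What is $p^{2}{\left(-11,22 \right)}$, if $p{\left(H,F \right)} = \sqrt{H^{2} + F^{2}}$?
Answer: $605$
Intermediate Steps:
$p{\left(H,F \right)} = \sqrt{F^{2} + H^{2}}$
$p^{2}{\left(-11,22 \right)} = \left(\sqrt{22^{2} + \left(-11\right)^{2}}\right)^{2} = \left(\sqrt{484 + 121}\right)^{2} = \left(\sqrt{605}\right)^{2} = \left(11 \sqrt{5}\right)^{2} = 605$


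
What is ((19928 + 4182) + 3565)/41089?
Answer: 27675/41089 ≈ 0.67354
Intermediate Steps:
((19928 + 4182) + 3565)/41089 = (24110 + 3565)*(1/41089) = 27675*(1/41089) = 27675/41089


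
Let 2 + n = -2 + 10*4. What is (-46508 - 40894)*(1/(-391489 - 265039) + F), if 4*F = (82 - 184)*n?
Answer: 26338273901205/328264 ≈ 8.0235e+7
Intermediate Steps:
n = 36 (n = -2 + (-2 + 10*4) = -2 + (-2 + 40) = -2 + 38 = 36)
F = -918 (F = ((82 - 184)*36)/4 = (-102*36)/4 = (1/4)*(-3672) = -918)
(-46508 - 40894)*(1/(-391489 - 265039) + F) = (-46508 - 40894)*(1/(-391489 - 265039) - 918) = -87402*(1/(-656528) - 918) = -87402*(-1/656528 - 918) = -87402*(-602692705/656528) = 26338273901205/328264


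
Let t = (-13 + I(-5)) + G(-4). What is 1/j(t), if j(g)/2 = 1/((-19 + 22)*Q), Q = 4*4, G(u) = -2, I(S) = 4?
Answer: 24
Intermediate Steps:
Q = 16
t = -11 (t = (-13 + 4) - 2 = -9 - 2 = -11)
j(g) = 1/24 (j(g) = 2*(1/((-19 + 22)*16)) = 2*((1/16)/3) = 2*((1/3)*(1/16)) = 2*(1/48) = 1/24)
1/j(t) = 1/(1/24) = 24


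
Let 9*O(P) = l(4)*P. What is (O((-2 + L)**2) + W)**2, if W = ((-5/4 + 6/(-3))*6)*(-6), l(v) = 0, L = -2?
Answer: 13689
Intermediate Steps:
O(P) = 0 (O(P) = (0*P)/9 = (1/9)*0 = 0)
W = 117 (W = ((-5*1/4 + 6*(-1/3))*6)*(-6) = ((-5/4 - 2)*6)*(-6) = -13/4*6*(-6) = -39/2*(-6) = 117)
(O((-2 + L)**2) + W)**2 = (0 + 117)**2 = 117**2 = 13689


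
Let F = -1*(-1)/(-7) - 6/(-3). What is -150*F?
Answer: -1950/7 ≈ -278.57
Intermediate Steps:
F = 13/7 (F = 1*(-1/7) - 6*(-1/3) = -1/7 + 2 = 13/7 ≈ 1.8571)
-150*F = -150*13/7 = -1950/7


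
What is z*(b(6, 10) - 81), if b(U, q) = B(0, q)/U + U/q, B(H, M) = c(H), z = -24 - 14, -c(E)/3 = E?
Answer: 15276/5 ≈ 3055.2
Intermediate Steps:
c(E) = -3*E
z = -38
B(H, M) = -3*H
b(U, q) = U/q (b(U, q) = (-3*0)/U + U/q = 0/U + U/q = 0 + U/q = U/q)
z*(b(6, 10) - 81) = -38*(6/10 - 81) = -38*(6*(⅒) - 81) = -38*(⅗ - 81) = -38*(-402/5) = 15276/5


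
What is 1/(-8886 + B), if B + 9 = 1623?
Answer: -1/7272 ≈ -0.00013751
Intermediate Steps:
B = 1614 (B = -9 + 1623 = 1614)
1/(-8886 + B) = 1/(-8886 + 1614) = 1/(-7272) = -1/7272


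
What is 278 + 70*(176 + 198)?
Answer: 26458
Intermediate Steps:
278 + 70*(176 + 198) = 278 + 70*374 = 278 + 26180 = 26458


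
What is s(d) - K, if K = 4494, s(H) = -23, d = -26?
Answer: -4517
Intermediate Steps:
s(d) - K = -23 - 1*4494 = -23 - 4494 = -4517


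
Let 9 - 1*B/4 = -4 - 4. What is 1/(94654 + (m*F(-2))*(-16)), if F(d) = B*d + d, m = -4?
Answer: 1/85822 ≈ 1.1652e-5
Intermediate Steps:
B = 68 (B = 36 - 4*(-4 - 4) = 36 - 4*(-8) = 36 + 32 = 68)
F(d) = 69*d (F(d) = 68*d + d = 69*d)
1/(94654 + (m*F(-2))*(-16)) = 1/(94654 - 276*(-2)*(-16)) = 1/(94654 - 4*(-138)*(-16)) = 1/(94654 + 552*(-16)) = 1/(94654 - 8832) = 1/85822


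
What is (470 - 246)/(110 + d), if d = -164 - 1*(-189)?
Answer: 224/135 ≈ 1.6593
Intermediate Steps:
d = 25 (d = -164 + 189 = 25)
(470 - 246)/(110 + d) = (470 - 246)/(110 + 25) = 224/135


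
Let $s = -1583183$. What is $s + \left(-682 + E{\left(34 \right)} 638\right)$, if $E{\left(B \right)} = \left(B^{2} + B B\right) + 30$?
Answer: $-89669$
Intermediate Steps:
$E{\left(B \right)} = 30 + 2 B^{2}$ ($E{\left(B \right)} = \left(B^{2} + B^{2}\right) + 30 = 2 B^{2} + 30 = 30 + 2 B^{2}$)
$s + \left(-682 + E{\left(34 \right)} 638\right) = -1583183 - \left(682 - \left(30 + 2 \cdot 34^{2}\right) 638\right) = -1583183 - \left(682 - \left(30 + 2 \cdot 1156\right) 638\right) = -1583183 - \left(682 - \left(30 + 2312\right) 638\right) = -1583183 + \left(-682 + 2342 \cdot 638\right) = -1583183 + \left(-682 + 1494196\right) = -1583183 + 1493514 = -89669$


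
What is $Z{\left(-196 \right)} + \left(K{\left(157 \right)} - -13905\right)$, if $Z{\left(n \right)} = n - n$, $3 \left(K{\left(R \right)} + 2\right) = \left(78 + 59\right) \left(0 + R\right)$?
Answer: $\frac{63218}{3} \approx 21073.0$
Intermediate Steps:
$K{\left(R \right)} = -2 + \frac{137 R}{3}$ ($K{\left(R \right)} = -2 + \frac{\left(78 + 59\right) \left(0 + R\right)}{3} = -2 + \frac{137 R}{3}$)
$Z{\left(n \right)} = 0$
$Z{\left(-196 \right)} + \left(K{\left(157 \right)} - -13905\right) = 0 + \left(\left(-2 + \frac{137}{3} \cdot 157\right) - -13905\right) = 0 + \left(\left(-2 + \frac{21509}{3}\right) + 13905\right) = 0 + \left(\frac{21503}{3} + 13905\right) = 0 + \frac{63218}{3} = \frac{63218}{3}$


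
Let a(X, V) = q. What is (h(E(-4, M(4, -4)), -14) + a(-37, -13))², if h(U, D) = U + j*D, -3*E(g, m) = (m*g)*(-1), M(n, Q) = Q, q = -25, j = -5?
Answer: 22801/9 ≈ 2533.4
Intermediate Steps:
E(g, m) = g*m/3 (E(g, m) = -m*g*(-1)/3 = -g*m*(-1)/3 = -(-1)*g*m/3 = g*m/3)
a(X, V) = -25
h(U, D) = U - 5*D
(h(E(-4, M(4, -4)), -14) + a(-37, -13))² = (((⅓)*(-4)*(-4) - 5*(-14)) - 25)² = ((16/3 + 70) - 25)² = (226/3 - 25)² = (151/3)² = 22801/9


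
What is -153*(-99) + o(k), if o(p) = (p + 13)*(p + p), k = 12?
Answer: 15747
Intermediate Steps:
o(p) = 2*p*(13 + p) (o(p) = (13 + p)*(2*p) = 2*p*(13 + p))
-153*(-99) + o(k) = -153*(-99) + 2*12*(13 + 12) = 15147 + 2*12*25 = 15147 + 600 = 15747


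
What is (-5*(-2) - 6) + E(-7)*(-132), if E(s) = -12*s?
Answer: -11084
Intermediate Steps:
(-5*(-2) - 6) + E(-7)*(-132) = (-5*(-2) - 6) - 12*(-7)*(-132) = (10 - 6) + 84*(-132) = 4 - 11088 = -11084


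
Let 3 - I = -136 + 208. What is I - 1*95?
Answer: -164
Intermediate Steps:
I = -69 (I = 3 - (-136 + 208) = 3 - 1*72 = 3 - 72 = -69)
I - 1*95 = -69 - 1*95 = -69 - 95 = -164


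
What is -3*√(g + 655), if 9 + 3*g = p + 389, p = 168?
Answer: -√7539 ≈ -86.827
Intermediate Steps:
g = 548/3 (g = -3 + (168 + 389)/3 = -3 + (⅓)*557 = -3 + 557/3 = 548/3 ≈ 182.67)
-3*√(g + 655) = -3*√(548/3 + 655) = -√7539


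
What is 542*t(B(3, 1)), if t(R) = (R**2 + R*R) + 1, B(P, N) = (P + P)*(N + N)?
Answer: 156638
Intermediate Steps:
B(P, N) = 4*N*P (B(P, N) = (2*P)*(2*N) = 4*N*P)
t(R) = 1 + 2*R**2 (t(R) = (R**2 + R**2) + 1 = 2*R**2 + 1 = 1 + 2*R**2)
542*t(B(3, 1)) = 542*(1 + 2*(4*1*3)**2) = 542*(1 + 2*12**2) = 542*(1 + 2*144) = 542*(1 + 288) = 542*289 = 156638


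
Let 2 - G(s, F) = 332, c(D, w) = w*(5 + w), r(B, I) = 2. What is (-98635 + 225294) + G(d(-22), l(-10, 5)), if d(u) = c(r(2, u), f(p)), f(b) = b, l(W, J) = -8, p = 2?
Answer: 126329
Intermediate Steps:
d(u) = 14 (d(u) = 2*(5 + 2) = 2*7 = 14)
G(s, F) = -330 (G(s, F) = 2 - 1*332 = 2 - 332 = -330)
(-98635 + 225294) + G(d(-22), l(-10, 5)) = (-98635 + 225294) - 330 = 126659 - 330 = 126329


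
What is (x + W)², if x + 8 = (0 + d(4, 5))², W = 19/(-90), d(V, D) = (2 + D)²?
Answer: 46376053201/8100 ≈ 5.7254e+6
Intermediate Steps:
W = -19/90 (W = 19*(-1/90) = -19/90 ≈ -0.21111)
x = 2393 (x = -8 + (0 + (2 + 5)²)² = -8 + (0 + 7²)² = -8 + (0 + 49)² = -8 + 49² = -8 + 2401 = 2393)
(x + W)² = (2393 - 19/90)² = (215351/90)² = 46376053201/8100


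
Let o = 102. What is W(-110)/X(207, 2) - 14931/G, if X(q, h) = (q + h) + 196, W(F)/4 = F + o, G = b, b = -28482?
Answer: 1711877/3845070 ≈ 0.44521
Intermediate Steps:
G = -28482
W(F) = 408 + 4*F (W(F) = 4*(F + 102) = 4*(102 + F) = 408 + 4*F)
X(q, h) = 196 + h + q (X(q, h) = (h + q) + 196 = 196 + h + q)
W(-110)/X(207, 2) - 14931/G = (408 + 4*(-110))/(196 + 2 + 207) - 14931/(-28482) = (408 - 440)/405 - 14931*(-1/28482) = -32*1/405 + 4977/9494 = -32/405 + 4977/9494 = 1711877/3845070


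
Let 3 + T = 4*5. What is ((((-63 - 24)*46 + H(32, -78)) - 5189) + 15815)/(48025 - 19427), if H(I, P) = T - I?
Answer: 6609/28598 ≈ 0.23110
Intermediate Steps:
T = 17 (T = -3 + 4*5 = -3 + 20 = 17)
H(I, P) = 17 - I
((((-63 - 24)*46 + H(32, -78)) - 5189) + 15815)/(48025 - 19427) = ((((-63 - 24)*46 + (17 - 1*32)) - 5189) + 15815)/(48025 - 19427) = (((-87*46 + (17 - 32)) - 5189) + 15815)/28598 = (((-4002 - 15) - 5189) + 15815)*(1/28598) = ((-4017 - 5189) + 15815)*(1/28598) = (-9206 + 15815)*(1/28598) = 6609*(1/28598) = 6609/28598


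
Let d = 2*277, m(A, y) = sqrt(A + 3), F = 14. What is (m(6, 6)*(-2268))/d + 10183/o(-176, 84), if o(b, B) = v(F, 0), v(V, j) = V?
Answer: 2773063/3878 ≈ 715.08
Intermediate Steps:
m(A, y) = sqrt(3 + A)
d = 554
o(b, B) = 14
(m(6, 6)*(-2268))/d + 10183/o(-176, 84) = (sqrt(3 + 6)*(-2268))/554 + 10183/14 = (sqrt(9)*(-2268))*(1/554) + 10183*(1/14) = (3*(-2268))*(1/554) + 10183/14 = -6804*1/554 + 10183/14 = -3402/277 + 10183/14 = 2773063/3878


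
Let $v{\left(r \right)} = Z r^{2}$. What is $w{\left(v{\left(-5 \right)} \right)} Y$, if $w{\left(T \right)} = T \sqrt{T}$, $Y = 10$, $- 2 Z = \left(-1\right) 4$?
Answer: $2500 \sqrt{2} \approx 3535.5$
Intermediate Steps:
$Z = 2$ ($Z = - \frac{\left(-1\right) 4}{2} = \left(- \frac{1}{2}\right) \left(-4\right) = 2$)
$v{\left(r \right)} = 2 r^{2}$
$w{\left(T \right)} = T^{\frac{3}{2}}$
$w{\left(v{\left(-5 \right)} \right)} Y = \left(2 \left(-5\right)^{2}\right)^{\frac{3}{2}} \cdot 10 = \left(2 \cdot 25\right)^{\frac{3}{2}} \cdot 10 = 50^{\frac{3}{2}} \cdot 10 = 250 \sqrt{2} \cdot 10 = 2500 \sqrt{2}$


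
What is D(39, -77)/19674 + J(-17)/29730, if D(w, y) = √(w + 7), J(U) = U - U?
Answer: √46/19674 ≈ 0.00034474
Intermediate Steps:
J(U) = 0
D(w, y) = √(7 + w)
D(39, -77)/19674 + J(-17)/29730 = √(7 + 39)/19674 + 0/29730 = √46*(1/19674) + 0*(1/29730) = √46/19674 + 0 = √46/19674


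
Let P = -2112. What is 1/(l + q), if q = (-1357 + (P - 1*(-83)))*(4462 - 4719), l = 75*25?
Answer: 1/872077 ≈ 1.1467e-6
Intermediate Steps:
l = 1875
q = 870202 (q = (-1357 + (-2112 - 1*(-83)))*(4462 - 4719) = (-1357 + (-2112 + 83))*(-257) = (-1357 - 2029)*(-257) = -3386*(-257) = 870202)
1/(l + q) = 1/(1875 + 870202) = 1/872077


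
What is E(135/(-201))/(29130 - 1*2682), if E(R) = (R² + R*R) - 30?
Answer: -10885/9893756 ≈ -0.0011002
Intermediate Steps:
E(R) = -30 + 2*R² (E(R) = (R² + R²) - 30 = 2*R² - 30 = -30 + 2*R²)
E(135/(-201))/(29130 - 1*2682) = (-30 + 2*(135/(-201))²)/(29130 - 1*2682) = (-30 + 2*(135*(-1/201))²)/(29130 - 2682) = (-30 + 2*(-45/67)²)/26448 = (-30 + 2*(2025/4489))*(1/26448) = (-30 + 4050/4489)*(1/26448) = -130620/4489*1/26448 = -10885/9893756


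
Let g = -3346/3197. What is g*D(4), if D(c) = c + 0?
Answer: -13384/3197 ≈ -4.1864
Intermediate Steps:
D(c) = c
g = -3346/3197 (g = -3346*1/3197 = -3346/3197 ≈ -1.0466)
g*D(4) = -3346/3197*4 = -13384/3197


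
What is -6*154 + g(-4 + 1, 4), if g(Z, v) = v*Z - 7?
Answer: -943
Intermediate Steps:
g(Z, v) = -7 + Z*v (g(Z, v) = Z*v - 7 = -7 + Z*v)
-6*154 + g(-4 + 1, 4) = -6*154 + (-7 + (-4 + 1)*4) = -924 + (-7 - 3*4) = -924 + (-7 - 12) = -924 - 19 = -943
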